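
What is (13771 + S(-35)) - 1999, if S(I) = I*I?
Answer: 12997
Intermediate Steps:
S(I) = I²
(13771 + S(-35)) - 1999 = (13771 + (-35)²) - 1999 = (13771 + 1225) - 1999 = 14996 - 1999 = 12997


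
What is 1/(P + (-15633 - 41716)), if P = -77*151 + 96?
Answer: -1/68880 ≈ -1.4518e-5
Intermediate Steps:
P = -11531 (P = -11627 + 96 = -11531)
1/(P + (-15633 - 41716)) = 1/(-11531 + (-15633 - 41716)) = 1/(-11531 - 57349) = 1/(-68880) = -1/68880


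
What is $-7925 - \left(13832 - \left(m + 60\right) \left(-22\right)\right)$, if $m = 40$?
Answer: $-23957$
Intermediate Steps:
$-7925 - \left(13832 - \left(m + 60\right) \left(-22\right)\right) = -7925 - \left(13832 - \left(40 + 60\right) \left(-22\right)\right) = -7925 - \left(13832 - 100 \left(-22\right)\right) = -7925 - \left(13832 - -2200\right) = -7925 - \left(13832 + 2200\right) = -7925 - 16032 = -23957$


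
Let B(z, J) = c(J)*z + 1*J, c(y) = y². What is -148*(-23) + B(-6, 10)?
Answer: 2814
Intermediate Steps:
B(z, J) = J + z*J² (B(z, J) = J²*z + 1*J = z*J² + J = J + z*J²)
-148*(-23) + B(-6, 10) = -148*(-23) + 10*(1 + 10*(-6)) = 3404 + 10*(1 - 60) = 3404 + 10*(-59) = 3404 - 590 = 2814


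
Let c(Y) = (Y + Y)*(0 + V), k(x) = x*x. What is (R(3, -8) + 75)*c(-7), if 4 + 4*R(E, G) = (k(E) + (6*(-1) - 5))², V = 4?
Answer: -4200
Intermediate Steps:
k(x) = x²
R(E, G) = -1 + (-11 + E²)²/4 (R(E, G) = -1 + (E² + (6*(-1) - 5))²/4 = -1 + (E² + (-6 - 5))²/4 = -1 + (E² - 11)²/4 = -1 + (-11 + E²)²/4)
c(Y) = 8*Y (c(Y) = (Y + Y)*(0 + 4) = (2*Y)*4 = 8*Y)
(R(3, -8) + 75)*c(-7) = ((-1 + (-11 + 3²)²/4) + 75)*(8*(-7)) = ((-1 + (-11 + 9)²/4) + 75)*(-56) = ((-1 + (¼)*(-2)²) + 75)*(-56) = ((-1 + (¼)*4) + 75)*(-56) = ((-1 + 1) + 75)*(-56) = (0 + 75)*(-56) = 75*(-56) = -4200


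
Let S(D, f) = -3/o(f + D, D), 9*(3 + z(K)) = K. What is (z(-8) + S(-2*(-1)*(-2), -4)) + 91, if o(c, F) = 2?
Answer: 1541/18 ≈ 85.611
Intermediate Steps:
z(K) = -3 + K/9
S(D, f) = -3/2
(z(-8) + S(-2*(-1)*(-2), -4)) + 91 = ((-3 + (⅑)*(-8)) - 3/2) + 91 = ((-3 - 8/9) - 3/2) + 91 = (-35/9 - 3/2) + 91 = -97/18 + 91 = 1541/18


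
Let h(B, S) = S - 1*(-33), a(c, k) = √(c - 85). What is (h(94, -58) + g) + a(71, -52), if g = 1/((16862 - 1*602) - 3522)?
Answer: -318449/12738 + I*√14 ≈ -25.0 + 3.7417*I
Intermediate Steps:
a(c, k) = √(-85 + c)
h(B, S) = 33 + S (h(B, S) = S + 33 = 33 + S)
g = 1/12738 (g = 1/((16862 - 602) - 3522) = 1/(16260 - 3522) = 1/12738 ≈ 7.8505e-5)
(h(94, -58) + g) + a(71, -52) = ((33 - 58) + 1/12738) + √(-85 + 71) = (-25 + 1/12738) + √(-14) = -318449/12738 + I*√14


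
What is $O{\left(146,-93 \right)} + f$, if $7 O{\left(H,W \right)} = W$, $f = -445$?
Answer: $- \frac{3208}{7} \approx -458.29$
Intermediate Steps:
$O{\left(H,W \right)} = \frac{W}{7}$
$O{\left(146,-93 \right)} + f = \frac{1}{7} \left(-93\right) - 445 = - \frac{93}{7} - 445 = - \frac{3208}{7}$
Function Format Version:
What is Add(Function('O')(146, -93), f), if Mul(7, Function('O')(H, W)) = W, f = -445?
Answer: Rational(-3208, 7) ≈ -458.29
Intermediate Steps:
Function('O')(H, W) = Mul(Rational(1, 7), W)
Add(Function('O')(146, -93), f) = Add(Mul(Rational(1, 7), -93), -445) = Add(Rational(-93, 7), -445) = Rational(-3208, 7)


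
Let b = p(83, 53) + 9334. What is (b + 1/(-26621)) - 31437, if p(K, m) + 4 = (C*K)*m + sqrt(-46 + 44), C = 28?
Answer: 2690451364/26621 + I*sqrt(2) ≈ 1.0107e+5 + 1.4142*I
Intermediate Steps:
p(K, m) = -4 + I*sqrt(2) + 28*K*m (p(K, m) = -4 + ((28*K)*m + sqrt(-46 + 44)) = -4 + (28*K*m + sqrt(-2)) = -4 + (28*K*m + I*sqrt(2)) = -4 + (I*sqrt(2) + 28*K*m) = -4 + I*sqrt(2) + 28*K*m)
b = 132502 + I*sqrt(2) (b = (-4 + I*sqrt(2) + 28*83*53) + 9334 = (-4 + I*sqrt(2) + 123172) + 9334 = (123168 + I*sqrt(2)) + 9334 = 132502 + I*sqrt(2) ≈ 1.325e+5 + 1.4142*I)
(b + 1/(-26621)) - 31437 = ((132502 + I*sqrt(2)) + 1/(-26621)) - 31437 = ((132502 + I*sqrt(2)) - 1/26621) - 31437 = (3527335741/26621 + I*sqrt(2)) - 31437 = 2690451364/26621 + I*sqrt(2)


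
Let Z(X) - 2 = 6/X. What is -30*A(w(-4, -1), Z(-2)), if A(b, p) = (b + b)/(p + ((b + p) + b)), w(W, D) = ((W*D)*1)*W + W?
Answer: -200/7 ≈ -28.571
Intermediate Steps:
Z(X) = 2 + 6/X
w(W, D) = W + D*W² (w(W, D) = ((D*W)*1)*W + W = (D*W)*W + W = D*W² + W = W + D*W²)
A(b, p) = 2*b/(2*b + 2*p) (A(b, p) = (2*b)/(p + (p + 2*b)) = (2*b)/(2*b + 2*p) = 2*b/(2*b + 2*p))
-30*A(w(-4, -1), Z(-2)) = -30*(-4*(1 - 1*(-4)))/(-4*(1 - 1*(-4)) + (2 + 6/(-2))) = -30*(-4*(1 + 4))/(-4*(1 + 4) + (2 + 6*(-½))) = -30*(-4*5)/(-4*5 + (2 - 3)) = -(-600)/(-20 - 1) = -(-600)/(-21) = -(-600)*(-1)/21 = -30*20/21 = -200/7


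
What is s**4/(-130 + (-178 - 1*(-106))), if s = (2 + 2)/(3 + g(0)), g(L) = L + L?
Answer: -128/8181 ≈ -0.015646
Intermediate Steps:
g(L) = 2*L
s = 4/3 (s = (2 + 2)/(3 + 2*0) = 4/(3 + 0) = 4/3 ≈ 1.3333)
s**4/(-130 + (-178 - 1*(-106))) = (4/3)**4/(-130 + (-178 - 1*(-106))) = (256/81)/(-130 + (-178 + 106)) = (256/81)/(-130 - 72) = (256/81)/(-202) = -1/202*256/81 = -128/8181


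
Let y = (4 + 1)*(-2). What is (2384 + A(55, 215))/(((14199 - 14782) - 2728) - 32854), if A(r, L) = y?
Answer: -2374/36165 ≈ -0.065644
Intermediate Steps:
y = -10 (y = 5*(-2) = -10)
A(r, L) = -10
(2384 + A(55, 215))/(((14199 - 14782) - 2728) - 32854) = (2384 - 10)/(((14199 - 14782) - 2728) - 32854) = 2374/((-583 - 2728) - 32854) = 2374/(-3311 - 32854) = 2374/(-36165) = 2374*(-1/36165) = -2374/36165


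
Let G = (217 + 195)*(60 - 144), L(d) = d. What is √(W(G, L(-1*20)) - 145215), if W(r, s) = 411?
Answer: 2*I*√36201 ≈ 380.53*I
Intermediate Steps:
G = -34608 (G = 412*(-84) = -34608)
√(W(G, L(-1*20)) - 145215) = √(411 - 145215) = √(-144804) = 2*I*√36201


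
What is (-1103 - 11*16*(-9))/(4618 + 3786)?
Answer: 481/8404 ≈ 0.057235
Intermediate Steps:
(-1103 - 11*16*(-9))/(4618 + 3786) = (-1103 - 176*(-9))/8404 = (-1103 + 1584)*(1/8404) = 481*(1/8404) = 481/8404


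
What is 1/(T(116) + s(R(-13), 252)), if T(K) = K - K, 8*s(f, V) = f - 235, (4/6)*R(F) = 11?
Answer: -16/437 ≈ -0.036613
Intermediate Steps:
R(F) = 33/2 (R(F) = (3/2)*11 = 33/2)
s(f, V) = -235/8 + f/8 (s(f, V) = (f - 235)/8 = (-235 + f)/8 = -235/8 + f/8)
T(K) = 0
1/(T(116) + s(R(-13), 252)) = 1/(0 + (-235/8 + (⅛)*(33/2))) = 1/(0 + (-235/8 + 33/16)) = 1/(0 - 437/16) = 1/(-437/16) = -16/437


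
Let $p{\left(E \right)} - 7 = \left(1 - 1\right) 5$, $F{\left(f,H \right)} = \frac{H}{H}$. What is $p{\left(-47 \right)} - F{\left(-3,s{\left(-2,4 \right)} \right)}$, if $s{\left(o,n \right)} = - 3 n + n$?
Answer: $6$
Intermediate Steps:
$s{\left(o,n \right)} = - 2 n$
$F{\left(f,H \right)} = 1$
$p{\left(E \right)} = 7$ ($p{\left(E \right)} = 7 + \left(1 - 1\right) 5 = 7 + 0 \cdot 5 = 7 + 0 = 7$)
$p{\left(-47 \right)} - F{\left(-3,s{\left(-2,4 \right)} \right)} = 7 - 1 = 6$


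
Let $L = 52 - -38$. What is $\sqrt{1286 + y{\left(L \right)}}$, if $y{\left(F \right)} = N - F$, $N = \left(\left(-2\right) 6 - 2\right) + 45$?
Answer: $\sqrt{1227} \approx 35.029$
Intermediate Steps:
$L = 90$ ($L = 52 + 38 = 90$)
$N = 31$ ($N = \left(-12 - 2\right) + 45 = -14 + 45 = 31$)
$y{\left(F \right)} = 31 - F$
$\sqrt{1286 + y{\left(L \right)}} = \sqrt{1286 + \left(31 - 90\right)} = \sqrt{1286 - 59} = \sqrt{1227}$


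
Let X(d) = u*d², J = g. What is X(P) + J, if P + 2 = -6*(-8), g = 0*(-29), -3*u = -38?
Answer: 80408/3 ≈ 26803.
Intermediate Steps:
u = 38/3 (u = -⅓*(-38) = 38/3 ≈ 12.667)
g = 0
J = 0
P = 46 (P = -2 - 6*(-8) = -2 + 48 = 46)
X(d) = 38*d²/3
X(P) + J = (38/3)*46² + 0 = (38/3)*2116 + 0 = 80408/3 + 0 = 80408/3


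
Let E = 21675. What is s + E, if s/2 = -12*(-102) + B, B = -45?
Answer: 24033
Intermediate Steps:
s = 2358 (s = 2*(-12*(-102) - 45) = 2*(1224 - 45) = 2*1179 = 2358)
s + E = 2358 + 21675 = 24033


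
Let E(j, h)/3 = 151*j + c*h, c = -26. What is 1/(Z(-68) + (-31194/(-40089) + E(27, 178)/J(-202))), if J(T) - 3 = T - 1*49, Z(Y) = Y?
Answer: -3314024/200685889 ≈ -0.016513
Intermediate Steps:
E(j, h) = -78*h + 453*j (E(j, h) = 3*(151*j - 26*h) = 3*(-26*h + 151*j) = -78*h + 453*j)
J(T) = -46 + T (J(T) = 3 + (T - 1*49) = 3 + (T - 49) = 3 + (-49 + T) = -46 + T)
1/(Z(-68) + (-31194/(-40089) + E(27, 178)/J(-202))) = 1/(-68 + (-31194/(-40089) + (-78*178 + 453*27)/(-46 - 202))) = 1/(-68 + (-31194*(-1/40089) + (-13884 + 12231)/(-248))) = 1/(-68 + (10398/13363 - 1653*(-1/248))) = 1/(-68 + (10398/13363 + 1653/248)) = 1/(-68 + 24667743/3314024) = 1/(-200685889/3314024) = -3314024/200685889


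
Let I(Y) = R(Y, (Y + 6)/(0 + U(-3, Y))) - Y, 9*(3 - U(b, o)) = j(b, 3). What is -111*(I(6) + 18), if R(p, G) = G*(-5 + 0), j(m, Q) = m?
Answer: 666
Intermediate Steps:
U(b, o) = 3 - b/9
R(p, G) = -5*G (R(p, G) = G*(-5) = -5*G)
I(Y) = -9 - 5*Y/2 (I(Y) = -5*(Y + 6)/(0 + (3 - ⅑*(-3))) - Y = -5*(6 + Y)/(0 + (3 + ⅓)) - Y = -5*(6 + Y)/(0 + 10/3) - Y = -5*(6 + Y)/10/3 - Y = -5*(6 + Y)*3/10 - Y = -5*(9/5 + 3*Y/10) - Y = (-9 - 3*Y/2) - Y = -9 - 5*Y/2)
-111*(I(6) + 18) = -111*((-9 - 5/2*6) + 18) = -111*((-9 - 15) + 18) = -111*(-24 + 18) = -111*(-6) = 666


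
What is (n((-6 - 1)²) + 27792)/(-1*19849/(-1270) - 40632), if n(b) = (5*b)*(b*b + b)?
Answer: -797613340/51582791 ≈ -15.463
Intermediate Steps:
n(b) = 5*b*(b + b²) (n(b) = (5*b)*(b² + b) = (5*b)*(b + b²) = 5*b*(b + b²))
(n((-6 - 1)²) + 27792)/(-1*19849/(-1270) - 40632) = (5*((-6 - 1)²)²*(1 + (-6 - 1)²) + 27792)/(-1*19849/(-1270) - 40632) = (5*((-7)²)²*(1 + (-7)²) + 27792)/(-19849*(-1/1270) - 40632) = (5*49²*(1 + 49) + 27792)/(19849/1270 - 40632) = (5*2401*50 + 27792)/(-51582791/1270) = (600250 + 27792)*(-1270/51582791) = 628042*(-1270/51582791) = -797613340/51582791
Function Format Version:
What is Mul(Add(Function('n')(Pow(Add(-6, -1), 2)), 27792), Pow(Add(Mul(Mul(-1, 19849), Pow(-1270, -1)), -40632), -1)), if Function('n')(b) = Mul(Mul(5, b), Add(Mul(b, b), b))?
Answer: Rational(-797613340, 51582791) ≈ -15.463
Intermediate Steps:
Function('n')(b) = Mul(5, b, Add(b, Pow(b, 2))) (Function('n')(b) = Mul(Mul(5, b), Add(Pow(b, 2), b)) = Mul(Mul(5, b), Add(b, Pow(b, 2))) = Mul(5, b, Add(b, Pow(b, 2))))
Mul(Add(Function('n')(Pow(Add(-6, -1), 2)), 27792), Pow(Add(Mul(Mul(-1, 19849), Pow(-1270, -1)), -40632), -1)) = Mul(Add(Mul(5, Pow(Pow(Add(-6, -1), 2), 2), Add(1, Pow(Add(-6, -1), 2))), 27792), Pow(Add(Mul(Mul(-1, 19849), Pow(-1270, -1)), -40632), -1)) = Mul(Add(Mul(5, Pow(Pow(-7, 2), 2), Add(1, Pow(-7, 2))), 27792), Pow(Add(Mul(-19849, Rational(-1, 1270)), -40632), -1)) = Mul(Add(Mul(5, Pow(49, 2), Add(1, 49)), 27792), Pow(Add(Rational(19849, 1270), -40632), -1)) = Mul(Add(Mul(5, 2401, 50), 27792), Pow(Rational(-51582791, 1270), -1)) = Mul(Add(600250, 27792), Rational(-1270, 51582791)) = Mul(628042, Rational(-1270, 51582791)) = Rational(-797613340, 51582791)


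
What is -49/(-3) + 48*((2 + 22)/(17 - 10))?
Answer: 3799/21 ≈ 180.90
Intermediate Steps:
-49/(-3) + 48*((2 + 22)/(17 - 10)) = -49*(-⅓) + 48*(24/7) = 49/3 + 48*(24*(⅐)) = 49/3 + 48*(24/7) = 49/3 + 1152/7 = 3799/21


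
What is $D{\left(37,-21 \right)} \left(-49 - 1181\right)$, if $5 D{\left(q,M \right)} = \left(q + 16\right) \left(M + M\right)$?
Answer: $547596$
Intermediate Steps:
$D{\left(q,M \right)} = \frac{2 M \left(16 + q\right)}{5}$ ($D{\left(q,M \right)} = \frac{\left(q + 16\right) \left(M + M\right)}{5} = \frac{\left(16 + q\right) 2 M}{5} = \frac{2 M \left(16 + q\right)}{5}$)
$D{\left(37,-21 \right)} \left(-49 - 1181\right) = \frac{2}{5} \left(-21\right) \left(16 + 37\right) \left(-49 - 1181\right) = \frac{2}{5} \left(-21\right) 53 \left(-1230\right) = \left(- \frac{2226}{5}\right) \left(-1230\right) = 547596$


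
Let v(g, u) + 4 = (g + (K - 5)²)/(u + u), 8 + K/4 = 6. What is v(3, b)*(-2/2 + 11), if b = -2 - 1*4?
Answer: -550/3 ≈ -183.33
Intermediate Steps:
b = -6 (b = -2 - 4 = -6)
K = -8 (K = -32 + 4*6 = -32 + 24 = -8)
v(g, u) = -4 + (169 + g)/(2*u) (v(g, u) = -4 + (g + (-8 - 5)²)/(u + u) = -4 + (g + (-13)²)/((2*u)) = -4 + (g + 169)*(1/(2*u)) = -4 + (169 + g)*(1/(2*u)) = -4 + (169 + g)/(2*u))
v(3, b)*(-2/2 + 11) = ((½)*(169 + 3 - 8*(-6))/(-6))*(-2/2 + 11) = ((½)*(-⅙)*(169 + 3 + 48))*(-2*½ + 11) = ((½)*(-⅙)*220)*(-1 + 11) = -55/3*10 = -550/3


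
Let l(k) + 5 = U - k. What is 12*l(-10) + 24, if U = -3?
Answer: 48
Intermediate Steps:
l(k) = -8 - k (l(k) = -5 + (-3 - k) = -8 - k)
12*l(-10) + 24 = 12*(-8 - 1*(-10)) + 24 = 12*(-8 + 10) + 24 = 12*2 + 24 = 24 + 24 = 48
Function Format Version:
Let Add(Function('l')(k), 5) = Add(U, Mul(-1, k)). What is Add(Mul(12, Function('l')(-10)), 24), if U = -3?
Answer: 48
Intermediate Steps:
Function('l')(k) = Add(-8, Mul(-1, k)) (Function('l')(k) = Add(-5, Add(-3, Mul(-1, k))) = Add(-8, Mul(-1, k)))
Add(Mul(12, Function('l')(-10)), 24) = Add(Mul(12, Add(-8, Mul(-1, -10))), 24) = Add(Mul(12, Add(-8, 10)), 24) = Add(Mul(12, 2), 24) = Add(24, 24) = 48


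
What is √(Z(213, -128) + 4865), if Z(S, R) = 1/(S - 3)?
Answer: √214546710/210 ≈ 69.750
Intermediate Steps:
Z(S, R) = 1/(-3 + S)
√(Z(213, -128) + 4865) = √(1/(-3 + 213) + 4865) = √(1/210 + 4865) = √(1021651/210) = √214546710/210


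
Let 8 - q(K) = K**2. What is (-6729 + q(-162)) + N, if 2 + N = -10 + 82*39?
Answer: -29779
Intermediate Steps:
N = 3186 (N = -2 + (-10 + 82*39) = -2 + (-10 + 3198) = -2 + 3188 = 3186)
q(K) = 8 - K**2
(-6729 + q(-162)) + N = (-6729 + (8 - 1*(-162)**2)) + 3186 = (-6729 + (8 - 1*26244)) + 3186 = (-6729 + (8 - 26244)) + 3186 = (-6729 - 26236) + 3186 = -32965 + 3186 = -29779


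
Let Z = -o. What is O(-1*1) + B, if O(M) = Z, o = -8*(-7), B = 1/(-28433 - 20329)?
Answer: -2730673/48762 ≈ -56.000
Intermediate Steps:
B = -1/48762 (B = 1/(-48762) = -1/48762 ≈ -2.0508e-5)
o = 56
Z = -56 (Z = -1*56 = -56)
O(M) = -56
O(-1*1) + B = -56 - 1/48762 = -2730673/48762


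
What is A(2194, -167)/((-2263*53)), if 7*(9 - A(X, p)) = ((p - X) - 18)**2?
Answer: 5659578/839573 ≈ 6.7410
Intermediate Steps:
A(X, p) = 9 - (-18 + p - X)**2/7 (A(X, p) = 9 - ((p - X) - 18)**2/7 = 9 - (-18 + p - X)**2/7)
A(2194, -167)/((-2263*53)) = (9 - (18 + 2194 - 1*(-167))**2/7)/((-2263*53)) = (9 - (18 + 2194 + 167)**2/7)/(-119939) = (9 - 1/7*2379**2)*(-1/119939) = (9 - 1/7*5659641)*(-1/119939) = (9 - 5659641/7)*(-1/119939) = -5659578/7*(-1/119939) = 5659578/839573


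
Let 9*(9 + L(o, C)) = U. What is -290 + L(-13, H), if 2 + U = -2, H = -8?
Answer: -2695/9 ≈ -299.44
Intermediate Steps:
U = -4 (U = -2 - 2 = -4)
L(o, C) = -85/9 (L(o, C) = -9 + (⅑)*(-4) = -9 - 4/9 = -85/9)
-290 + L(-13, H) = -290 - 85/9 = -2695/9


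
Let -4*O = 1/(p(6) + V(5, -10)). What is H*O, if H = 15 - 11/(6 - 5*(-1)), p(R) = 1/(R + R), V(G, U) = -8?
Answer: 42/95 ≈ 0.44211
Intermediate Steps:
p(R) = 1/(2*R)
O = 3/95 (O = -1/(4*((½)/6 - 8)) = -1/(4*((½)*(⅙) - 8)) = -1/(4*(1/12 - 8)) = -1/(4*(-95/12)) = -¼*(-12/95) = 3/95 ≈ 0.031579)
H = 14 (H = 15 - 11/(6 + 5) = 15 - 11/11 = 15 - 1*1 = 15 - 1 = 14)
H*O = 14*(3/95) = 42/95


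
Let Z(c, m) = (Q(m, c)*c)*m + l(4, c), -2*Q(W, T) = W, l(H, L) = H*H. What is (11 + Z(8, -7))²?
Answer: 28561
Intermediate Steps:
l(H, L) = H²
Q(W, T) = -W/2
Z(c, m) = 16 - c*m²/2 (Z(c, m) = ((-m/2)*c)*m + 4² = (-c*m/2)*m + 16 = -c*m²/2 + 16 = 16 - c*m²/2)
(11 + Z(8, -7))² = (11 + (16 - ½*8*(-7)²))² = (11 + (16 - ½*8*49))² = (11 + (16 - 196))² = (11 - 180)² = (-169)² = 28561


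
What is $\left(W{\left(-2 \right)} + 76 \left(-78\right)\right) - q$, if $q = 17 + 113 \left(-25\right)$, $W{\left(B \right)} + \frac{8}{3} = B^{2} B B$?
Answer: $- \frac{9320}{3} \approx -3106.7$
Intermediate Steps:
$W{\left(B \right)} = - \frac{8}{3} + B^{4}$ ($W{\left(B \right)} = - \frac{8}{3} + B^{2} B B = - \frac{8}{3} + B^{3} B = - \frac{8}{3} + B^{4}$)
$q = -2808$ ($q = 17 - 2825 = -2808$)
$\left(W{\left(-2 \right)} + 76 \left(-78\right)\right) - q = \left(\left(- \frac{8}{3} + \left(-2\right)^{4}\right) + 76 \left(-78\right)\right) - -2808 = \left(\left(- \frac{8}{3} + 16\right) - 5928\right) + 2808 = \left(\frac{40}{3} - 5928\right) + 2808 = - \frac{17744}{3} + 2808 = - \frac{9320}{3}$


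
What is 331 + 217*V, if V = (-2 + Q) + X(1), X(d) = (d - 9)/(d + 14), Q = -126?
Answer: -413411/15 ≈ -27561.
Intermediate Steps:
X(d) = (-9 + d)/(14 + d)
V = -1928/15 (V = (-2 - 126) + (-9 + 1)/(14 + 1) = -128 - 8/15 = -1928/15 ≈ -128.53)
331 + 217*V = 331 + 217*(-1928/15) = 331 - 418376/15 = -413411/15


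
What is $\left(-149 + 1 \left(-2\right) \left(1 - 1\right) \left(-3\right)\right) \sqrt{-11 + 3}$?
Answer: $- 298 i \sqrt{2} \approx - 421.44 i$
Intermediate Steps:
$\left(-149 + 1 \left(-2\right) \left(1 - 1\right) \left(-3\right)\right) \sqrt{-11 + 3} = \left(-149 - 2 \cdot 0 \left(-3\right)\right) \sqrt{-8} = \left(-149 - 0\right) 2 i \sqrt{2} = \left(-149 + 0\right) 2 i \sqrt{2} = - 149 \cdot 2 i \sqrt{2} = - 298 i \sqrt{2}$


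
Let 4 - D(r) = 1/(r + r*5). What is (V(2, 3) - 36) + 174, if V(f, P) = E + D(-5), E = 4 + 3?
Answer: 4471/30 ≈ 149.03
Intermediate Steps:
D(r) = 4 - 1/(6*r) (D(r) = 4 - 1/(r + r*5) = 4 - 1/(r + 5*r) = 4 - 1/(6*r))
E = 7
V(f, P) = 331/30 (V(f, P) = 7 + (4 - ⅙/(-5)) = 7 + (4 - ⅙*(-⅕)) = 7 + (4 + 1/30) = 7 + 121/30 = 331/30)
(V(2, 3) - 36) + 174 = (331/30 - 36) + 174 = -749/30 + 174 = 4471/30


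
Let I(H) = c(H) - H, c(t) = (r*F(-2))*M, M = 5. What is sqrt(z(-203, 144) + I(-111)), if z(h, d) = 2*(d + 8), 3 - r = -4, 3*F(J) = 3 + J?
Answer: 16*sqrt(15)/3 ≈ 20.656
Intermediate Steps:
F(J) = 1 + J/3 (F(J) = (3 + J)/3 = 1 + J/3)
r = 7 (r = 3 - 1*(-4) = 3 + 4 = 7)
c(t) = 35/3 (c(t) = (7*(1 + (1/3)*(-2)))*5 = (7*(1 - 2/3))*5 = (7*(1/3))*5 = (7/3)*5 = 35/3)
z(h, d) = 16 + 2*d (z(h, d) = 2*(8 + d) = 16 + 2*d)
I(H) = 35/3 - H
sqrt(z(-203, 144) + I(-111)) = sqrt((16 + 2*144) + (35/3 - 1*(-111))) = sqrt((16 + 288) + (35/3 + 111)) = sqrt(304 + 368/3) = sqrt(1280/3) = 16*sqrt(15)/3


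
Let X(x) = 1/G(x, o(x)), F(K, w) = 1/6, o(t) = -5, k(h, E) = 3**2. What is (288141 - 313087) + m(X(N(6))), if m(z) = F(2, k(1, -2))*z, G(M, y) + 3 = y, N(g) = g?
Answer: -1197409/48 ≈ -24946.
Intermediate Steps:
k(h, E) = 9
F(K, w) = 1/6
G(M, y) = -3 + y
X(x) = -1/8 (X(x) = 1/(-3 - 5) = 1/(-8) = -1/8)
m(z) = z/6
(288141 - 313087) + m(X(N(6))) = (288141 - 313087) + (1/6)*(-1/8) = -24946 - 1/48 = -1197409/48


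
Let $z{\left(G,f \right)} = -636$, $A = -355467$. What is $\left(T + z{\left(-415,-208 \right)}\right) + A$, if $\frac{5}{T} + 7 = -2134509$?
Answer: $- \frac{760107551153}{2134516} \approx -3.561 \cdot 10^{5}$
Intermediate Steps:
$T = - \frac{5}{2134516}$ ($T = \frac{5}{-7 - 2134509} = \frac{5}{-2134516} = 5 \left(- \frac{1}{2134516}\right) = - \frac{5}{2134516} \approx -2.3425 \cdot 10^{-6}$)
$\left(T + z{\left(-415,-208 \right)}\right) + A = \left(- \frac{5}{2134516} - 636\right) - 355467 = - \frac{1357552181}{2134516} - 355467 = - \frac{760107551153}{2134516}$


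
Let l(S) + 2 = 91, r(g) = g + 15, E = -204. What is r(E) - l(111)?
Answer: -278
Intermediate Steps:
r(g) = 15 + g
l(S) = 89 (l(S) = -2 + 91 = 89)
r(E) - l(111) = (15 - 204) - 1*89 = -189 - 89 = -278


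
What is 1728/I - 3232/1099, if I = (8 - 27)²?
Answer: 732320/396739 ≈ 1.8458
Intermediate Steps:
I = 361 (I = (-19)² = 361)
1728/I - 3232/1099 = 1728/361 - 3232/1099 = 732320/396739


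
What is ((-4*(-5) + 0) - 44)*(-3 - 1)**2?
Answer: -384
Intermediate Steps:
((-4*(-5) + 0) - 44)*(-3 - 1)**2 = ((20 + 0) - 44)*(-4)**2 = (20 - 44)*16 = -24*16 = -384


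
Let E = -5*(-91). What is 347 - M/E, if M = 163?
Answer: 157722/455 ≈ 346.64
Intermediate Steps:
E = 455
347 - M/E = 347 - 163/455 = 157722/455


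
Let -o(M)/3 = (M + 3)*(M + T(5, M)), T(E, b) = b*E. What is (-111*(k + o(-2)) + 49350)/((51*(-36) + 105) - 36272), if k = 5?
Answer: -44799/38003 ≈ -1.1788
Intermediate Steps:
T(E, b) = E*b
o(M) = -18*M*(3 + M) (o(M) = -3*(M + 3)*(M + 5*M) = -3*(3 + M)*6*M = -18*M*(3 + M))
(-111*(k + o(-2)) + 49350)/((51*(-36) + 105) - 36272) = (-111*(5 + 18*(-2)*(-3 - 1*(-2))) + 49350)/((51*(-36) + 105) - 36272) = (-111*(5 + 18*(-2)*(-3 + 2)) + 49350)/((-1836 + 105) - 36272) = (-111*(5 + 18*(-2)*(-1)) + 49350)/(-1731 - 36272) = (-111*(5 + 36) + 49350)/(-38003) = (-111*41 + 49350)*(-1/38003) = (-4551 + 49350)*(-1/38003) = 44799*(-1/38003) = -44799/38003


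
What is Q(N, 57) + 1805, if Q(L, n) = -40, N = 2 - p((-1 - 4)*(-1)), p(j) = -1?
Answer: 1765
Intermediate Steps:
N = 3 (N = 2 - 1*(-1) = 2 + 1 = 3)
Q(N, 57) + 1805 = -40 + 1805 = 1765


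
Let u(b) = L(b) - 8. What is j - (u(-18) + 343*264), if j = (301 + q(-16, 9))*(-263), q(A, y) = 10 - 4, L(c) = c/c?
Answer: -171286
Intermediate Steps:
L(c) = 1
q(A, y) = 6
u(b) = -7 (u(b) = 1 - 8 = -7)
j = -80741 (j = (301 + 6)*(-263) = 307*(-263) = -80741)
j - (u(-18) + 343*264) = -80741 - (-7 + 343*264) = -80741 - (-7 + 90552) = -80741 - 1*90545 = -80741 - 90545 = -171286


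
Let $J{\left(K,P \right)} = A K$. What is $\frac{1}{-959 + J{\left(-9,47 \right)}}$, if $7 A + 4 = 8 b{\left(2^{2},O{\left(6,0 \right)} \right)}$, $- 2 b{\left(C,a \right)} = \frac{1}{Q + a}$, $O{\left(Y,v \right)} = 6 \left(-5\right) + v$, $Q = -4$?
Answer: $- \frac{119}{113527} \approx -0.0010482$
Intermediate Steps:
$O{\left(Y,v \right)} = -30 + v$
$b{\left(C,a \right)} = - \frac{1}{2 \left(-4 + a\right)}$
$A = - \frac{66}{119}$ ($A = - \frac{4}{7} + \frac{8 \left(- \frac{1}{-8 + 2 \left(-30 + 0\right)}\right)}{7} = - \frac{4}{7} + \frac{8 \left(- \frac{1}{-8 + 2 \left(-30\right)}\right)}{7} = - \frac{4}{7} + \frac{8 \left(- \frac{1}{-8 - 60}\right)}{7} = - \frac{4}{7} + \frac{8 \left(- \frac{1}{-68}\right)}{7} = - \frac{4}{7} + \frac{8 \left(\left(-1\right) \left(- \frac{1}{68}\right)\right)}{7} = - \frac{4}{7} + \frac{8 \cdot \frac{1}{68}}{7} = - \frac{4}{7} + \frac{1}{7} \cdot \frac{2}{17} = - \frac{4}{7} + \frac{2}{119} = - \frac{66}{119} \approx -0.55462$)
$J{\left(K,P \right)} = - \frac{66 K}{119}$
$\frac{1}{-959 + J{\left(-9,47 \right)}} = \frac{1}{-959 - - \frac{594}{119}} = \frac{1}{-959 + \frac{594}{119}} = \frac{1}{- \frac{113527}{119}} = - \frac{119}{113527}$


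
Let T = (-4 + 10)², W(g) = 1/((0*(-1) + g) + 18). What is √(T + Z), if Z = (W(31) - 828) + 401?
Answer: I*√19158/7 ≈ 19.773*I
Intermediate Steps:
W(g) = 1/(18 + g) (W(g) = 1/((0 + g) + 18) = 1/(g + 18) = 1/(18 + g))
T = 36 (T = 6² = 36)
Z = -20922/49 (Z = (1/(18 + 31) - 828) + 401 = (1/49 - 828) + 401 = -40571/49 + 401 = -20922/49 ≈ -426.98)
√(T + Z) = √(36 - 20922/49) = √(-19158/49) = I*√19158/7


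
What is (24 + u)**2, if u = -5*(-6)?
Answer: 2916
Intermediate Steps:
u = 30
(24 + u)**2 = (24 + 30)**2 = 54**2 = 2916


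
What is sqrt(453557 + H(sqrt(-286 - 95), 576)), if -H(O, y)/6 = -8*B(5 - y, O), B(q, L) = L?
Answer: sqrt(453557 + 48*I*sqrt(381)) ≈ 673.47 + 0.696*I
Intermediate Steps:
H(O, y) = 48*O (H(O, y) = -(-48)*O = 48*O)
sqrt(453557 + H(sqrt(-286 - 95), 576)) = sqrt(453557 + 48*sqrt(-286 - 95)) = sqrt(453557 + 48*sqrt(-381)) = sqrt(453557 + 48*(I*sqrt(381))) = sqrt(453557 + 48*I*sqrt(381))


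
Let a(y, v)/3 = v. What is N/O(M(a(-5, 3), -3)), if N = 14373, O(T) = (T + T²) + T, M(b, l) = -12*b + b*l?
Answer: 1597/1995 ≈ 0.80050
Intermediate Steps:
a(y, v) = 3*v
O(T) = T² + 2*T
N/O(M(a(-5, 3), -3)) = 14373/((((3*3)*(-12 - 3))*(2 + (3*3)*(-12 - 3)))) = 14373/(((9*(-15))*(2 + 9*(-15)))) = 14373/((-135*(2 - 135))) = 14373/((-135*(-133))) = 14373/17955 = 14373*(1/17955) = 1597/1995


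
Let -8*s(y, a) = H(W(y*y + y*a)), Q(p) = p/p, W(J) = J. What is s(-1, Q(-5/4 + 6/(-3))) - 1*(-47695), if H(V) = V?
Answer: 47695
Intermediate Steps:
Q(p) = 1
s(y, a) = -y²/8 - a*y/8 (s(y, a) = -(y*y + y*a)/8 = -(y² + a*y)/8 = -y²/8 - a*y/8)
s(-1, Q(-5/4 + 6/(-3))) - 1*(-47695) = -⅛*(-1)*(1 - 1) - 1*(-47695) = -⅛*(-1)*0 + 47695 = 0 + 47695 = 47695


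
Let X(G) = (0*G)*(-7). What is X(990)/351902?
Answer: 0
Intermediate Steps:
X(G) = 0 (X(G) = 0*(-7) = 0)
X(990)/351902 = 0/351902 = 0*(1/351902) = 0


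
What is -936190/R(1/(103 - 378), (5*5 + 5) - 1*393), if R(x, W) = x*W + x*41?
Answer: -128726125/161 ≈ -7.9954e+5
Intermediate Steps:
R(x, W) = 41*x + W*x (R(x, W) = W*x + 41*x = 41*x + W*x)
-936190/R(1/(103 - 378), (5*5 + 5) - 1*393) = -936190*(103 - 378)/(41 + ((5*5 + 5) - 1*393)) = -936190*(-275/(41 + ((25 + 5) - 393))) = -936190*(-275/(41 + (30 - 393))) = -936190*(-275/(41 - 363)) = -936190/((-1/275*(-322))) = -936190/322/275 = -936190*275/322 = -128726125/161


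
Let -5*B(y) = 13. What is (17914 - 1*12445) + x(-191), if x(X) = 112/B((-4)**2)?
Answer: 70537/13 ≈ 5425.9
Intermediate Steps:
B(y) = -13/5 (B(y) = -1/5*13 = -13/5)
x(X) = -560/13 (x(X) = 112/(-13/5) = 112*(-5/13) = -560/13)
(17914 - 1*12445) + x(-191) = (17914 - 1*12445) - 560/13 = (17914 - 12445) - 560/13 = 5469 - 560/13 = 70537/13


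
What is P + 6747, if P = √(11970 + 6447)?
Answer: 6747 + √18417 ≈ 6882.7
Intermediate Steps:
P = √18417 ≈ 135.71
P + 6747 = √18417 + 6747 = 6747 + √18417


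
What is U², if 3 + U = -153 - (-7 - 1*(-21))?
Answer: 28900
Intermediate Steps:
U = -170 (U = -3 + (-153 - (-7 - 1*(-21))) = -3 + (-153 - (-7 + 21)) = -3 + (-153 - 1*14) = -3 + (-153 - 14) = -3 - 167 = -170)
U² = (-170)² = 28900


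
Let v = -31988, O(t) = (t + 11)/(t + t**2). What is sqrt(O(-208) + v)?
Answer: 5*I*sqrt(16472215279)/3588 ≈ 178.85*I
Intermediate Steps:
O(t) = (11 + t)/(t + t**2)
sqrt(O(-208) + v) = sqrt((11 - 208)/((-208)*(1 - 208)) - 31988) = sqrt(-1/208*(-197)/(-207) - 31988) = sqrt(-1/208*(-1/207)*(-197) - 31988) = sqrt(-197/43056 - 31988) = sqrt(-1377275525/43056) = 5*I*sqrt(16472215279)/3588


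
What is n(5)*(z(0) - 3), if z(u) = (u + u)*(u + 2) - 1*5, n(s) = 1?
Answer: -8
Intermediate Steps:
z(u) = -5 + 2*u*(2 + u) (z(u) = (2*u)*(2 + u) - 5 = 2*u*(2 + u) - 5 = -5 + 2*u*(2 + u))
n(5)*(z(0) - 3) = 1*((-5 + 2*0² + 4*0) - 3) = 1*((-5 + 2*0 + 0) - 3) = 1*((-5 + 0 + 0) - 3) = 1*(-5 - 3) = 1*(-8) = -8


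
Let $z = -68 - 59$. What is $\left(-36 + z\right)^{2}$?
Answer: $26569$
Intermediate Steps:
$z = -127$ ($z = -68 - 59 = -127$)
$\left(-36 + z\right)^{2} = \left(-36 - 127\right)^{2} = \left(-163\right)^{2} = 26569$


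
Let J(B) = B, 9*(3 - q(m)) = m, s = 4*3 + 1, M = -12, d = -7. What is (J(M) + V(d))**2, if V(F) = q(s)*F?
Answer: 42436/81 ≈ 523.90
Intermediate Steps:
s = 13 (s = 12 + 1 = 13)
q(m) = 3 - m/9
V(F) = 14*F/9 (V(F) = (3 - 1/9*13)*F = (3 - 13/9)*F = 14*F/9)
(J(M) + V(d))**2 = (-12 + (14/9)*(-7))**2 = (-12 - 98/9)**2 = (-206/9)**2 = 42436/81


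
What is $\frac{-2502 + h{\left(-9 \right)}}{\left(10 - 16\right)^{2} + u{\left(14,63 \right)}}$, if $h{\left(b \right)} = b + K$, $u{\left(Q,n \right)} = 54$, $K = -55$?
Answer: $- \frac{1283}{45} \approx -28.511$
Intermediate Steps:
$h{\left(b \right)} = -55 + b$ ($h{\left(b \right)} = b - 55 = -55 + b$)
$\frac{-2502 + h{\left(-9 \right)}}{\left(10 - 16\right)^{2} + u{\left(14,63 \right)}} = \frac{-2502 - 64}{\left(10 - 16\right)^{2} + 54} = \frac{-2502 - 64}{\left(-6\right)^{2} + 54} = - \frac{2566}{36 + 54} = - \frac{2566}{90} = \left(-2566\right) \frac{1}{90} = - \frac{1283}{45}$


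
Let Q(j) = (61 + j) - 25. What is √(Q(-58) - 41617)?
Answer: I*√41639 ≈ 204.06*I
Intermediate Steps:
Q(j) = 36 + j
√(Q(-58) - 41617) = √((36 - 58) - 41617) = √(-22 - 41617) = √(-41639) = I*√41639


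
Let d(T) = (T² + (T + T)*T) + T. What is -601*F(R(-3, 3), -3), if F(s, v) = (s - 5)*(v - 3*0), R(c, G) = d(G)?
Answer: 45075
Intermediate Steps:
d(T) = T + 3*T² (d(T) = (T² + (2*T)*T) + T = (T² + 2*T²) + T = 3*T² + T = T + 3*T²)
R(c, G) = G*(1 + 3*G)
F(s, v) = v*(-5 + s) (F(s, v) = (-5 + s)*(v + 0) = (-5 + s)*v = v*(-5 + s))
-601*F(R(-3, 3), -3) = -(-1803)*(-5 + 3*(1 + 3*3)) = -(-1803)*(-5 + 3*(1 + 9)) = -(-1803)*(-5 + 3*10) = -(-1803)*(-5 + 30) = -(-1803)*25 = -601*(-75) = 45075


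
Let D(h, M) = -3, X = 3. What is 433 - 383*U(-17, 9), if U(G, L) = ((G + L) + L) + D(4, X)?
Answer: 1199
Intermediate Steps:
U(G, L) = -3 + G + 2*L (U(G, L) = ((G + L) + L) - 3 = (G + 2*L) - 3 = -3 + G + 2*L)
433 - 383*U(-17, 9) = 433 - 383*(-3 - 17 + 2*9) = 433 - 383*(-3 - 17 + 18) = 433 - 383*(-2) = 433 + 766 = 1199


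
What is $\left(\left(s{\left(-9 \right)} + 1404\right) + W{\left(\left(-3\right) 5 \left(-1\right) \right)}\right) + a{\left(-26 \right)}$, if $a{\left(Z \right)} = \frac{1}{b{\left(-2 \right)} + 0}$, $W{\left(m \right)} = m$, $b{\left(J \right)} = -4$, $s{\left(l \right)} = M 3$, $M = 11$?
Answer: $\frac{5807}{4} \approx 1451.8$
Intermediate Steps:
$s{\left(l \right)} = 33$ ($s{\left(l \right)} = 11 \cdot 3 = 33$)
$a{\left(Z \right)} = - \frac{1}{4}$ ($a{\left(Z \right)} = \frac{1}{-4 + 0} = \frac{1}{-4} = - \frac{1}{4}$)
$\left(\left(s{\left(-9 \right)} + 1404\right) + W{\left(\left(-3\right) 5 \left(-1\right) \right)}\right) + a{\left(-26 \right)} = \left(\left(33 + 1404\right) + \left(-3\right) 5 \left(-1\right)\right) - \frac{1}{4} = \left(1437 - -15\right) - \frac{1}{4} = \left(1437 + 15\right) - \frac{1}{4} = 1452 - \frac{1}{4} = \frac{5807}{4}$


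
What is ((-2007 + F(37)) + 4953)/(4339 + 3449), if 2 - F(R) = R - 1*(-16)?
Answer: 965/2596 ≈ 0.37173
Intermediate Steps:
F(R) = -14 - R (F(R) = 2 - (R - 1*(-16)) = 2 - (R + 16) = 2 - (16 + R) = 2 + (-16 - R) = -14 - R)
((-2007 + F(37)) + 4953)/(4339 + 3449) = ((-2007 + (-14 - 1*37)) + 4953)/(4339 + 3449) = ((-2007 + (-14 - 37)) + 4953)/7788 = ((-2007 - 51) + 4953)*(1/7788) = (-2058 + 4953)*(1/7788) = 2895*(1/7788) = 965/2596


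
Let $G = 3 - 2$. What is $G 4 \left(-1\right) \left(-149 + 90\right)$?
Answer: $236$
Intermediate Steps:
$G = 1$ ($G = 3 - 2 = 1$)
$G 4 \left(-1\right) \left(-149 + 90\right) = 1 \cdot 4 \left(-1\right) \left(-149 + 90\right) = 4 \left(-1\right) \left(-59\right) = \left(-4\right) \left(-59\right) = 236$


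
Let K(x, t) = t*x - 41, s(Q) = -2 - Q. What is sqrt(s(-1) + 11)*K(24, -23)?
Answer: -593*sqrt(10) ≈ -1875.2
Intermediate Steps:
K(x, t) = -41 + t*x
sqrt(s(-1) + 11)*K(24, -23) = sqrt((-2 - 1*(-1)) + 11)*(-41 - 23*24) = sqrt((-2 + 1) + 11)*(-41 - 552) = sqrt(-1 + 11)*(-593) = sqrt(10)*(-593) = -593*sqrt(10)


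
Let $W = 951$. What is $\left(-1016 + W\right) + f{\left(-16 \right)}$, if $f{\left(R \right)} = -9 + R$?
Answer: $-90$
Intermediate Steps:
$\left(-1016 + W\right) + f{\left(-16 \right)} = \left(-1016 + 951\right) - 25 = -65 - 25 = -90$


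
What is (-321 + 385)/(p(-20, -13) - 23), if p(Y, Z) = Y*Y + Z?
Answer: 16/91 ≈ 0.17582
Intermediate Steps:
p(Y, Z) = Z + Y² (p(Y, Z) = Y² + Z = Z + Y²)
(-321 + 385)/(p(-20, -13) - 23) = (-321 + 385)/((-13 + (-20)²) - 23) = 64/((-13 + 400) - 23) = 64/(387 - 23) = 64/364 = 64*(1/364) = 16/91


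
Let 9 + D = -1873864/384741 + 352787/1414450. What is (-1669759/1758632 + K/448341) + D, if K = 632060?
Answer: -281030231624814325109/21353698131150432600 ≈ -13.161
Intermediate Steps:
D = -37627043039/2762420850 (D = -9 + (-1873864/384741 + 352787/1414450) = -9 + (-1873864*1/384741 + 352787*(1/1414450)) = -9 + (-9512/1953 + 352787/1414450) = -9 - 12765255389/2762420850 = -37627043039/2762420850 ≈ -13.621)
(-1669759/1758632 + K/448341) + D = (-1669759/1758632 + 632060/448341) - 37627043039/2762420850 = (-1669759*1/1758632 + 632060*(1/448341)) - 37627043039/2762420850 = (-1669759/1758632 + 37180/26373) - 37627043039/2762420850 = 21349383653/46380401736 - 37627043039/2762420850 = -281030231624814325109/21353698131150432600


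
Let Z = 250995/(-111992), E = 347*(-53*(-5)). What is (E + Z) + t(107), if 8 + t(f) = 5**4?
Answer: 10367072429/111992 ≈ 92570.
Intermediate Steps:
t(f) = 617 (t(f) = -8 + 5**4 = -8 + 625 = 617)
E = 91955 (E = 347*265 = 91955)
Z = -250995/111992 (Z = 250995*(-1/111992) = -250995/111992 ≈ -2.2412)
(E + Z) + t(107) = (91955 - 250995/111992) + 617 = 10297973365/111992 + 617 = 10367072429/111992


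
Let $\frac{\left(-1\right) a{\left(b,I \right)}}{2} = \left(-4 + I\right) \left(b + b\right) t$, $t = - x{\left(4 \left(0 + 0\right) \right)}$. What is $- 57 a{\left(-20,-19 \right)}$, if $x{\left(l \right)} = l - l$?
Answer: $0$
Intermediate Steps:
$x{\left(l \right)} = 0$
$t = 0$ ($t = \left(-1\right) 0 = 0$)
$a{\left(b,I \right)} = 0$ ($a{\left(b,I \right)} = - 2 \left(-4 + I\right) \left(b + b\right) 0 = - 2 \left(-4 + I\right) 2 b 0 = - 2 \cdot 2 b \left(-4 + I\right) 0 = \left(-2\right) 0 = 0$)
$- 57 a{\left(-20,-19 \right)} = \left(-57\right) 0 = 0$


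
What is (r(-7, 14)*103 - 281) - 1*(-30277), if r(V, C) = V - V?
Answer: 29996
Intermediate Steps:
r(V, C) = 0
(r(-7, 14)*103 - 281) - 1*(-30277) = (0*103 - 281) - 1*(-30277) = (0 - 281) + 30277 = -281 + 30277 = 29996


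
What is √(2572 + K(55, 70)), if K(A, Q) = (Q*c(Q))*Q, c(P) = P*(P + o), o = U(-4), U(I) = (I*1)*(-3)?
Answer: 2*√7032143 ≈ 5303.6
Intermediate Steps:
U(I) = -3*I (U(I) = I*(-3) = -3*I)
o = 12 (o = -3*(-4) = 12)
c(P) = P*(12 + P) (c(P) = P*(P + 12) = P*(12 + P))
K(A, Q) = Q³*(12 + Q) (K(A, Q) = (Q*(Q*(12 + Q)))*Q = (Q²*(12 + Q))*Q = Q³*(12 + Q))
√(2572 + K(55, 70)) = √(2572 + 70³*(12 + 70)) = √(2572 + 343000*82) = √(2572 + 28126000) = √28128572 = 2*√7032143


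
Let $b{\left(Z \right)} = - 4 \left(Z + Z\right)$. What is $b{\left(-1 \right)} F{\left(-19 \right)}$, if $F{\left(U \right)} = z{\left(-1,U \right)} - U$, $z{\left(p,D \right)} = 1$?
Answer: $160$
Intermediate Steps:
$b{\left(Z \right)} = - 8 Z$ ($b{\left(Z \right)} = - 4 \cdot 2 Z = - 8 Z$)
$F{\left(U \right)} = 1 - U$
$b{\left(-1 \right)} F{\left(-19 \right)} = \left(-8\right) \left(-1\right) \left(1 - -19\right) = 8 \left(1 + 19\right) = 8 \cdot 20 = 160$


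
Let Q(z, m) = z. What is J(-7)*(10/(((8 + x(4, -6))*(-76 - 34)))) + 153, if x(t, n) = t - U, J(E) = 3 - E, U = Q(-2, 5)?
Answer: 11776/77 ≈ 152.94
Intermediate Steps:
U = -2
x(t, n) = 2 + t (x(t, n) = t - 1*(-2) = t + 2 = 2 + t)
J(-7)*(10/(((8 + x(4, -6))*(-76 - 34)))) + 153 = (3 - 1*(-7))*(10/(((8 + (2 + 4))*(-76 - 34)))) + 153 = (3 + 7)*(10/(((8 + 6)*(-110)))) + 153 = 10*(10/((14*(-110)))) + 153 = 10*(10/(-1540)) + 153 = 10*(10*(-1/1540)) + 153 = 10*(-1/154) + 153 = -5/77 + 153 = 11776/77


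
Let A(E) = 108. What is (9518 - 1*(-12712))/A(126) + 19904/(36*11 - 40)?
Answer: 139771/534 ≈ 261.74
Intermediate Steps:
(9518 - 1*(-12712))/A(126) + 19904/(36*11 - 40) = (9518 - 1*(-12712))/108 + 19904/(36*11 - 40) = (9518 + 12712)*(1/108) + 19904/(396 - 40) = 22230*(1/108) + 19904/356 = 1235/6 + 19904*(1/356) = 1235/6 + 4976/89 = 139771/534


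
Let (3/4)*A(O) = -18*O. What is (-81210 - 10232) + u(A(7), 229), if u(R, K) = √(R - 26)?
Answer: -91442 + I*√194 ≈ -91442.0 + 13.928*I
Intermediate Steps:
A(O) = -24*O (A(O) = 4*(-18*O)/3 = -24*O)
u(R, K) = √(-26 + R)
(-81210 - 10232) + u(A(7), 229) = (-81210 - 10232) + √(-26 - 24*7) = -91442 + √(-26 - 168) = -91442 + √(-194) = -91442 + I*√194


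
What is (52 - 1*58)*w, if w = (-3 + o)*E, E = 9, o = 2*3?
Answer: -162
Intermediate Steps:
o = 6
w = 27 (w = (-3 + 6)*9 = 3*9 = 27)
(52 - 1*58)*w = (52 - 1*58)*27 = (52 - 58)*27 = -6*27 = -162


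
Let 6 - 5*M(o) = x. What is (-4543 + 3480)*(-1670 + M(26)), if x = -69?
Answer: 1759265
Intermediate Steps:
M(o) = 15 (M(o) = 6/5 - ⅕*(-69) = 6/5 + 69/5 = 15)
(-4543 + 3480)*(-1670 + M(26)) = (-4543 + 3480)*(-1670 + 15) = -1063*(-1655) = 1759265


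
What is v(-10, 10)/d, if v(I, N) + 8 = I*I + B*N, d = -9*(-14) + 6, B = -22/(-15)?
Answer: 80/99 ≈ 0.80808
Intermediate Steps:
B = 22/15 (B = -22*(-1/15) = 22/15 ≈ 1.4667)
d = 132 (d = 126 + 6 = 132)
v(I, N) = -8 + I**2 + 22*N/15 (v(I, N) = -8 + (I*I + 22*N/15) = -8 + (I**2 + 22*N/15) = -8 + I**2 + 22*N/15)
v(-10, 10)/d = (-8 + (-10)**2 + (22/15)*10)/132 = (-8 + 100 + 44/3)*(1/132) = (320/3)*(1/132) = 80/99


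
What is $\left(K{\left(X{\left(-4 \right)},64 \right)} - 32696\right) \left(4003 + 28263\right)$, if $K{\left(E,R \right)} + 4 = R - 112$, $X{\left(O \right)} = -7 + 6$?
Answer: $-1056646968$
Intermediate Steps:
$X{\left(O \right)} = -1$
$K{\left(E,R \right)} = -116 + R$ ($K{\left(E,R \right)} = -4 + \left(R - 112\right) = -4 + \left(-112 + R\right) = -116 + R$)
$\left(K{\left(X{\left(-4 \right)},64 \right)} - 32696\right) \left(4003 + 28263\right) = \left(\left(-116 + 64\right) - 32696\right) \left(4003 + 28263\right) = \left(-52 - 32696\right) 32266 = \left(-32748\right) 32266 = -1056646968$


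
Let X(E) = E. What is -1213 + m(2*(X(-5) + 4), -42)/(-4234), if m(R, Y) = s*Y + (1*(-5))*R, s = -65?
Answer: -2569291/2117 ≈ -1213.6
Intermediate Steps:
m(R, Y) = -65*Y - 5*R (m(R, Y) = -65*Y + (1*(-5))*R = -65*Y - 5*R)
-1213 + m(2*(X(-5) + 4), -42)/(-4234) = -1213 + (-65*(-42) - 10*(-5 + 4))/(-4234) = -1213 + (2730 - 10*(-1))*(-1/4234) = -1213 + (2730 - 5*(-2))*(-1/4234) = -1213 + (2730 + 10)*(-1/4234) = -1213 + 2740*(-1/4234) = -1213 - 1370/2117 = -2569291/2117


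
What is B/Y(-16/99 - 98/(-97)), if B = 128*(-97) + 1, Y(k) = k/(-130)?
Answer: 309975237/163 ≈ 1.9017e+6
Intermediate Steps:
Y(k) = -k/130 (Y(k) = k*(-1/130) = -k/130)
B = -12415 (B = -12416 + 1 = -12415)
B/Y(-16/99 - 98/(-97)) = -12415*(-130/(-16/99 - 98/(-97))) = -12415*(-130/(-16*1/99 - 98*(-1/97))) = -12415*(-130/(-16/99 + 98/97)) = -12415/((-1/130*8150/9603)) = -12415/(-815/124839) = -12415*(-124839/815) = 309975237/163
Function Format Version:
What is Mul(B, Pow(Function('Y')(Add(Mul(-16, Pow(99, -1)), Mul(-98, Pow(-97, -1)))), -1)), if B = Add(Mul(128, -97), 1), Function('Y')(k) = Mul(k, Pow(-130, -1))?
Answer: Rational(309975237, 163) ≈ 1.9017e+6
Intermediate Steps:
Function('Y')(k) = Mul(Rational(-1, 130), k) (Function('Y')(k) = Mul(k, Rational(-1, 130)) = Mul(Rational(-1, 130), k))
B = -12415 (B = Add(-12416, 1) = -12415)
Mul(B, Pow(Function('Y')(Add(Mul(-16, Pow(99, -1)), Mul(-98, Pow(-97, -1)))), -1)) = Mul(-12415, Pow(Mul(Rational(-1, 130), Add(Mul(-16, Pow(99, -1)), Mul(-98, Pow(-97, -1)))), -1)) = Mul(-12415, Pow(Mul(Rational(-1, 130), Add(Mul(-16, Rational(1, 99)), Mul(-98, Rational(-1, 97)))), -1)) = Mul(-12415, Pow(Mul(Rational(-1, 130), Add(Rational(-16, 99), Rational(98, 97))), -1)) = Mul(-12415, Pow(Mul(Rational(-1, 130), Rational(8150, 9603)), -1)) = Mul(-12415, Pow(Rational(-815, 124839), -1)) = Mul(-12415, Rational(-124839, 815)) = Rational(309975237, 163)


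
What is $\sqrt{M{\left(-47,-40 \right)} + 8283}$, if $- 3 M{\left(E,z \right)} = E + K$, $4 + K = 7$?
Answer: $\frac{\sqrt{74679}}{3} \approx 91.092$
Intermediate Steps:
$K = 3$ ($K = -4 + 7 = 3$)
$M{\left(E,z \right)} = -1 - \frac{E}{3}$ ($M{\left(E,z \right)} = - \frac{E + 3}{3} = - \frac{3 + E}{3} = -1 - \frac{E}{3}$)
$\sqrt{M{\left(-47,-40 \right)} + 8283} = \sqrt{\left(-1 - - \frac{47}{3}\right) + 8283} = \sqrt{\left(-1 + \frac{47}{3}\right) + 8283} = \sqrt{\frac{44}{3} + 8283} = \sqrt{\frac{24893}{3}} = \frac{\sqrt{74679}}{3}$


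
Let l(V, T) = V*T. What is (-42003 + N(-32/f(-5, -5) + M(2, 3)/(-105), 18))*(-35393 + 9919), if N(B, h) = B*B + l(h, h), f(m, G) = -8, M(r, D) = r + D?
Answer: 468047812700/441 ≈ 1.0613e+9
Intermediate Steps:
l(V, T) = T*V
M(r, D) = D + r
N(B, h) = B² + h² (N(B, h) = B*B + h*h = B² + h²)
(-42003 + N(-32/f(-5, -5) + M(2, 3)/(-105), 18))*(-35393 + 9919) = (-42003 + ((-32/(-8) + (3 + 2)/(-105))² + 18²))*(-35393 + 9919) = (-42003 + ((-32*(-⅛) + 5*(-1/105))² + 324))*(-25474) = (-42003 + ((4 - 1/21)² + 324))*(-25474) = (-42003 + ((83/21)² + 324))*(-25474) = (-42003 + (6889/441 + 324))*(-25474) = (-42003 + 149773/441)*(-25474) = -18373550/441*(-25474) = 468047812700/441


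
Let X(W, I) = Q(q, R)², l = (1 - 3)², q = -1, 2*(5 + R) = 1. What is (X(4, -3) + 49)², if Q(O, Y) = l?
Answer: 4225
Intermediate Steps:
R = -9/2 (R = -5 + (½)*1 = -5 + ½ = -9/2 ≈ -4.5000)
l = 4 (l = (-2)² = 4)
Q(O, Y) = 4
X(W, I) = 16 (X(W, I) = 4² = 16)
(X(4, -3) + 49)² = (16 + 49)² = 65² = 4225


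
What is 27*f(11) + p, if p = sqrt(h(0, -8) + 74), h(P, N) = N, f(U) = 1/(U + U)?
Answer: 27/22 + sqrt(66) ≈ 9.3513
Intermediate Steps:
f(U) = 1/(2*U)
p = sqrt(66) (p = sqrt(-8 + 74) = sqrt(66) ≈ 8.1240)
27*f(11) + p = 27*((1/2)/11) + sqrt(66) = 27*((1/2)*(1/11)) + sqrt(66) = 27*(1/22) + sqrt(66) = 27/22 + sqrt(66)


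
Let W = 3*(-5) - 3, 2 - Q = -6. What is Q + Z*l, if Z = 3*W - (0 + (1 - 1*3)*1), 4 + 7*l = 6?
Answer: -48/7 ≈ -6.8571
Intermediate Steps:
Q = 8 (Q = 2 - 1*(-6) = 2 + 6 = 8)
W = -18 (W = -15 - 3 = -18)
l = 2/7 (l = -4/7 + (⅐)*6 = -4/7 + 6/7 = 2/7 ≈ 0.28571)
Z = -52 (Z = 3*(-18) - (0 + (1 - 1*3)*1) = -54 - (0 + (1 - 3)*1) = -54 - (0 - 2*1) = -54 - (0 - 2) = -54 - 1*(-2) = -54 + 2 = -52)
Q + Z*l = 8 - 52*2/7 = 8 - 104/7 = -48/7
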